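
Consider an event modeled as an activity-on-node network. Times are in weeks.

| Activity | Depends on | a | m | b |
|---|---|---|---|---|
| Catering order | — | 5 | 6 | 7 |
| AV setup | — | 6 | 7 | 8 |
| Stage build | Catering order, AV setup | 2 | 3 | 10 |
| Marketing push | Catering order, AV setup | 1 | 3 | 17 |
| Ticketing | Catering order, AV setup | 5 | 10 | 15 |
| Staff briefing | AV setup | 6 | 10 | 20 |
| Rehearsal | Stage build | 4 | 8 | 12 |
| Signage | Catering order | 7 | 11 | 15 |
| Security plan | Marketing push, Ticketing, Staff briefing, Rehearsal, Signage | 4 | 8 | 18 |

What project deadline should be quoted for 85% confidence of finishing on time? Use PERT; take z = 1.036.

te_Catering order = (5 + 4·6 + 7)/6 = 36/6 = 6; σ²_Catering order = ((7−5)/6)² = 0.111
te_AV setup = (6 + 4·7 + 8)/6 = 42/6 = 7; σ²_AV setup = ((8−6)/6)² = 0.111
te_Stage build = (2 + 4·3 + 10)/6 = 24/6 = 4; σ²_Stage build = ((10−2)/6)² = 1.778
te_Marketing push = (1 + 4·3 + 17)/6 = 30/6 = 5; σ²_Marketing push = ((17−1)/6)² = 7.111
te_Ticketing = (5 + 4·10 + 15)/6 = 60/6 = 10; σ²_Ticketing = ((15−5)/6)² = 2.778
te_Staff briefing = (6 + 4·10 + 20)/6 = 66/6 = 11; σ²_Staff briefing = ((20−6)/6)² = 5.444
te_Rehearsal = (4 + 4·8 + 12)/6 = 48/6 = 8; σ²_Rehearsal = ((12−4)/6)² = 1.778
te_Signage = (7 + 4·11 + 15)/6 = 66/6 = 11; σ²_Signage = ((15−7)/6)² = 1.778
te_Security plan = (4 + 4·8 + 18)/6 = 54/6 = 9; σ²_Security plan = ((18−4)/6)² = 5.444

Forward pass:
ES_Catering order = 0; EF_Catering order = 6
ES_AV setup = 0; EF_AV setup = 7
ES_Stage build = max(EF_Catering order=6, EF_AV setup=7) = 7; EF_Stage build = 7+4 = 11
ES_Marketing push = max(EF_Catering order=6, EF_AV setup=7) = 7; EF_Marketing push = 7+5 = 12
ES_Ticketing = max(EF_Catering order=6, EF_AV setup=7) = 7; EF_Ticketing = 7+10 = 17
ES_Staff briefing = 7; EF_Staff briefing = 7+11 = 18
ES_Rehearsal = 11; EF_Rehearsal = 11+8 = 19
ES_Signage = 6; EF_Signage = 6+11 = 17
ES_Security plan = max(EF_Marketing push=12, EF_Ticketing=17, EF_Staff briefing=18, EF_Rehearsal=19, EF_Signage=17) = 19; EF_Security plan = 19+9 = 28
Expected project duration μ = 28 weeks. Critical path: AV setup → Stage build → Rehearsal → Security plan.

Variance along critical path = 0.111 + 1.778 + 1.778 + 5.444 = 9.111; σ = 3.018 weeks.
D = μ + z·σ = 28 + 1.036·3.018 = 31.1 weeks

31.1 weeks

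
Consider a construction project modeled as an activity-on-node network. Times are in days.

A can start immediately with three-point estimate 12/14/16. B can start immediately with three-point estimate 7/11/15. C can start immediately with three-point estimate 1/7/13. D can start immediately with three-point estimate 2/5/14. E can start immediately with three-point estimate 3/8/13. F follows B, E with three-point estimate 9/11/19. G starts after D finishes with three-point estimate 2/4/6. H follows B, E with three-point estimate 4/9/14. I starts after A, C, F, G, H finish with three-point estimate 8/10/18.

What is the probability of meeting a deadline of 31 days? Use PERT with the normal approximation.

te_A = (12 + 4·14 + 16)/6 = 84/6 = 14; σ²_A = ((16−12)/6)² = 0.444
te_B = (7 + 4·11 + 15)/6 = 66/6 = 11; σ²_B = ((15−7)/6)² = 1.778
te_C = (1 + 4·7 + 13)/6 = 42/6 = 7; σ²_C = ((13−1)/6)² = 4.000
te_D = (2 + 4·5 + 14)/6 = 36/6 = 6; σ²_D = ((14−2)/6)² = 4.000
te_E = (3 + 4·8 + 13)/6 = 48/6 = 8; σ²_E = ((13−3)/6)² = 2.778
te_F = (9 + 4·11 + 19)/6 = 72/6 = 12; σ²_F = ((19−9)/6)² = 2.778
te_G = (2 + 4·4 + 6)/6 = 24/6 = 4; σ²_G = ((6−2)/6)² = 0.444
te_H = (4 + 4·9 + 14)/6 = 54/6 = 9; σ²_H = ((14−4)/6)² = 2.778
te_I = (8 + 4·10 + 18)/6 = 66/6 = 11; σ²_I = ((18−8)/6)² = 2.778

Forward pass:
ES_A = 0; EF_A = 14
ES_B = 0; EF_B = 11
ES_C = 0; EF_C = 7
ES_D = 0; EF_D = 6
ES_E = 0; EF_E = 8
ES_F = max(EF_B=11, EF_E=8) = 11; EF_F = 11+12 = 23
ES_G = 6; EF_G = 6+4 = 10
ES_H = max(EF_B=11, EF_E=8) = 11; EF_H = 11+9 = 20
ES_I = max(EF_A=14, EF_C=7, EF_F=23, EF_G=10, EF_H=20) = 23; EF_I = 23+11 = 34
Expected project duration μ = 34 days. Critical path: B → F → I.

Variance along critical path = 1.778 + 2.778 + 2.778 = 7.333; σ = √7.333 = 2.708 days.
Z = (31 − 34) / 2.708 = -1.108
P(T ≤ 31) = Φ(-1.108) ≈ 0.134

0.134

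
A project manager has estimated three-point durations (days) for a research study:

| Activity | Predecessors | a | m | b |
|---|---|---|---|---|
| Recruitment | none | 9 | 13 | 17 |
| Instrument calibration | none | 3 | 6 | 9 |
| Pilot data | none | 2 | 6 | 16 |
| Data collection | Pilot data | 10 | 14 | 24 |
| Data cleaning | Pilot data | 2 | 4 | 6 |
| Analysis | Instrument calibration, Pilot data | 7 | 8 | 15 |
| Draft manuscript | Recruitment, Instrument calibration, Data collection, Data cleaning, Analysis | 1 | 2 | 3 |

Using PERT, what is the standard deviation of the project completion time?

3.32 days

te_Recruitment = (9 + 4·13 + 17)/6 = 78/6 = 13; σ²_Recruitment = ((17−9)/6)² = 1.778
te_Instrument calibration = (3 + 4·6 + 9)/6 = 36/6 = 6; σ²_Instrument calibration = ((9−3)/6)² = 1.000
te_Pilot data = (2 + 4·6 + 16)/6 = 42/6 = 7; σ²_Pilot data = ((16−2)/6)² = 5.444
te_Data collection = (10 + 4·14 + 24)/6 = 90/6 = 15; σ²_Data collection = ((24−10)/6)² = 5.444
te_Data cleaning = (2 + 4·4 + 6)/6 = 24/6 = 4; σ²_Data cleaning = ((6−2)/6)² = 0.444
te_Analysis = (7 + 4·8 + 15)/6 = 54/6 = 9; σ²_Analysis = ((15−7)/6)² = 1.778
te_Draft manuscript = (1 + 4·2 + 3)/6 = 12/6 = 2; σ²_Draft manuscript = ((3−1)/6)² = 0.111

Forward pass:
ES_Recruitment = 0; EF_Recruitment = 13
ES_Instrument calibration = 0; EF_Instrument calibration = 6
ES_Pilot data = 0; EF_Pilot data = 7
ES_Data collection = 7; EF_Data collection = 7+15 = 22
ES_Data cleaning = 7; EF_Data cleaning = 7+4 = 11
ES_Analysis = max(EF_Instrument calibration=6, EF_Pilot data=7) = 7; EF_Analysis = 7+9 = 16
ES_Draft manuscript = max(EF_Recruitment=13, EF_Instrument calibration=6, EF_Data collection=22, EF_Data cleaning=11, EF_Analysis=16) = 22; EF_Draft manuscript = 22+2 = 24
Expected project duration μ = 24 days. Critical path: Pilot data → Data collection → Draft manuscript.

Variance along critical path = 5.444 + 5.444 + 0.111 = 11.000
σ = √11.000 = 3.317 days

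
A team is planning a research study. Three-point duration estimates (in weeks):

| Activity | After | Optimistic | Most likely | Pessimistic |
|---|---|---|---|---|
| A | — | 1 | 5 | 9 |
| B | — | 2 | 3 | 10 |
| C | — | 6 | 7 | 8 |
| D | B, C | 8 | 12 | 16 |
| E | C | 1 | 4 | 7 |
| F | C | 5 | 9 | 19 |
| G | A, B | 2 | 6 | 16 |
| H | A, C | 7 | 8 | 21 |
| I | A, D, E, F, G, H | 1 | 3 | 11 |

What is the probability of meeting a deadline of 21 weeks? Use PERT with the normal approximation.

te_A = (1 + 4·5 + 9)/6 = 30/6 = 5; σ²_A = ((9−1)/6)² = 1.778
te_B = (2 + 4·3 + 10)/6 = 24/6 = 4; σ²_B = ((10−2)/6)² = 1.778
te_C = (6 + 4·7 + 8)/6 = 42/6 = 7; σ²_C = ((8−6)/6)² = 0.111
te_D = (8 + 4·12 + 16)/6 = 72/6 = 12; σ²_D = ((16−8)/6)² = 1.778
te_E = (1 + 4·4 + 7)/6 = 24/6 = 4; σ²_E = ((7−1)/6)² = 1.000
te_F = (5 + 4·9 + 19)/6 = 60/6 = 10; σ²_F = ((19−5)/6)² = 5.444
te_G = (2 + 4·6 + 16)/6 = 42/6 = 7; σ²_G = ((16−2)/6)² = 5.444
te_H = (7 + 4·8 + 21)/6 = 60/6 = 10; σ²_H = ((21−7)/6)² = 5.444
te_I = (1 + 4·3 + 11)/6 = 24/6 = 4; σ²_I = ((11−1)/6)² = 2.778

Forward pass:
ES_A = 0; EF_A = 5
ES_B = 0; EF_B = 4
ES_C = 0; EF_C = 7
ES_D = max(EF_B=4, EF_C=7) = 7; EF_D = 7+12 = 19
ES_E = 7; EF_E = 7+4 = 11
ES_F = 7; EF_F = 7+10 = 17
ES_G = max(EF_A=5, EF_B=4) = 5; EF_G = 5+7 = 12
ES_H = max(EF_A=5, EF_C=7) = 7; EF_H = 7+10 = 17
ES_I = max(EF_A=5, EF_D=19, EF_E=11, EF_F=17, EF_G=12, EF_H=17) = 19; EF_I = 19+4 = 23
Expected project duration μ = 23 weeks. Critical path: C → D → I.

Variance along critical path = 0.111 + 1.778 + 2.778 = 4.667; σ = √4.667 = 2.160 weeks.
Z = (21 − 23) / 2.160 = -0.926
P(T ≤ 21) = Φ(-0.926) ≈ 0.177

0.177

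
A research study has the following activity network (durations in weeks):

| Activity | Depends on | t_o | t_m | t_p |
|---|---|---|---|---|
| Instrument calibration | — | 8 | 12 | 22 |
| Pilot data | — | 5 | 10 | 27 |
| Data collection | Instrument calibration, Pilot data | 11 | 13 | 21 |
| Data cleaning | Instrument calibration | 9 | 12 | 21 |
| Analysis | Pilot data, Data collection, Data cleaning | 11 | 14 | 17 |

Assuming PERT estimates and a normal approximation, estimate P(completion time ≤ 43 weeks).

0.745

te_Instrument calibration = (8 + 4·12 + 22)/6 = 78/6 = 13; σ²_Instrument calibration = ((22−8)/6)² = 5.444
te_Pilot data = (5 + 4·10 + 27)/6 = 72/6 = 12; σ²_Pilot data = ((27−5)/6)² = 13.444
te_Data collection = (11 + 4·13 + 21)/6 = 84/6 = 14; σ²_Data collection = ((21−11)/6)² = 2.778
te_Data cleaning = (9 + 4·12 + 21)/6 = 78/6 = 13; σ²_Data cleaning = ((21−9)/6)² = 4.000
te_Analysis = (11 + 4·14 + 17)/6 = 84/6 = 14; σ²_Analysis = ((17−11)/6)² = 1.000

Forward pass:
ES_Instrument calibration = 0; EF_Instrument calibration = 13
ES_Pilot data = 0; EF_Pilot data = 12
ES_Data collection = max(EF_Instrument calibration=13, EF_Pilot data=12) = 13; EF_Data collection = 13+14 = 27
ES_Data cleaning = 13; EF_Data cleaning = 13+13 = 26
ES_Analysis = max(EF_Pilot data=12, EF_Data collection=27, EF_Data cleaning=26) = 27; EF_Analysis = 27+14 = 41
Expected project duration μ = 41 weeks. Critical path: Instrument calibration → Data collection → Analysis.

Variance along critical path = 5.444 + 2.778 + 1.000 = 9.222; σ = √9.222 = 3.037 weeks.
Z = (43 − 41) / 3.037 = 0.659
P(T ≤ 43) = Φ(0.659) ≈ 0.745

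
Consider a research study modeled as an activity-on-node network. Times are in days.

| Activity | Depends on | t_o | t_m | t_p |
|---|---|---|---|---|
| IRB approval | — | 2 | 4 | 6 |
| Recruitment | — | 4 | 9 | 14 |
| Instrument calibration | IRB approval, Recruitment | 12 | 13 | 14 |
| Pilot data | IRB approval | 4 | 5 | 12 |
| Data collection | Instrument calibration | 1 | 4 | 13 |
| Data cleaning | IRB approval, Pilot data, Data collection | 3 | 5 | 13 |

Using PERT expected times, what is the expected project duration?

te_IRB approval = (2 + 4·4 + 6)/6 = 24/6 = 4
te_Recruitment = (4 + 4·9 + 14)/6 = 54/6 = 9
te_Instrument calibration = (12 + 4·13 + 14)/6 = 78/6 = 13
te_Pilot data = (4 + 4·5 + 12)/6 = 36/6 = 6
te_Data collection = (1 + 4·4 + 13)/6 = 30/6 = 5
te_Data cleaning = (3 + 4·5 + 13)/6 = 36/6 = 6

Forward pass:
ES_IRB approval = 0; EF_IRB approval = 4
ES_Recruitment = 0; EF_Recruitment = 9
ES_Instrument calibration = max(EF_IRB approval=4, EF_Recruitment=9) = 9; EF_Instrument calibration = 9+13 = 22
ES_Pilot data = 4; EF_Pilot data = 4+6 = 10
ES_Data collection = 22; EF_Data collection = 22+5 = 27
ES_Data cleaning = max(EF_IRB approval=4, EF_Pilot data=10, EF_Data collection=27) = 27; EF_Data cleaning = 27+6 = 33
Expected project duration μ = 33 days. Critical path: Recruitment → Instrument calibration → Data collection → Data cleaning.

33 days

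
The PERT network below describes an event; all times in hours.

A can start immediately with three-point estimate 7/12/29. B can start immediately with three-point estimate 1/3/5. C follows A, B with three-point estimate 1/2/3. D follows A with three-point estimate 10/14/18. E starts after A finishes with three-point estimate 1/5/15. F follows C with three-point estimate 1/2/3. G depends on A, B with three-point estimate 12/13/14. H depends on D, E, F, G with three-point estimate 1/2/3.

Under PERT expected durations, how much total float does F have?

10 hours

te_A = (7 + 4·12 + 29)/6 = 84/6 = 14
te_B = (1 + 4·3 + 5)/6 = 18/6 = 3
te_C = (1 + 4·2 + 3)/6 = 12/6 = 2
te_D = (10 + 4·14 + 18)/6 = 84/6 = 14
te_E = (1 + 4·5 + 15)/6 = 36/6 = 6
te_F = (1 + 4·2 + 3)/6 = 12/6 = 2
te_G = (12 + 4·13 + 14)/6 = 78/6 = 13
te_H = (1 + 4·2 + 3)/6 = 12/6 = 2

Forward pass:
ES_A = 0; EF_A = 14
ES_B = 0; EF_B = 3
ES_C = max(EF_A=14, EF_B=3) = 14; EF_C = 14+2 = 16
ES_D = 14; EF_D = 14+14 = 28
ES_E = 14; EF_E = 14+6 = 20
ES_F = 16; EF_F = 16+2 = 18
ES_G = max(EF_A=14, EF_B=3) = 14; EF_G = 14+13 = 27
ES_H = max(EF_D=28, EF_E=20, EF_F=18, EF_G=27) = 28; EF_H = 28+2 = 30
Expected project duration μ = 30 hours. Critical path: A → D → H.

Backward pass:
LF_H = 30; LS_H = 30−2 = 28
LF_G = LS_H = 28; LS_G = 28−13 = 15
LF_F = LS_H = 28; LS_F = 28−2 = 26
LF_E = LS_H = 28; LS_E = 28−6 = 22
LF_D = LS_H = 28; LS_D = 28−14 = 14
LF_C = LS_F = 26; LS_C = 26−2 = 24
LF_B = min(LS_C=24, LS_G=15) = 15; LS_B = 15−3 = 12
LF_A = min(LS_C=24, LS_D=14, LS_E=22, LS_G=15) = 14; LS_A = 14−14 = 0
Slack_F = LS_F − ES_F = 26 − 16 = 10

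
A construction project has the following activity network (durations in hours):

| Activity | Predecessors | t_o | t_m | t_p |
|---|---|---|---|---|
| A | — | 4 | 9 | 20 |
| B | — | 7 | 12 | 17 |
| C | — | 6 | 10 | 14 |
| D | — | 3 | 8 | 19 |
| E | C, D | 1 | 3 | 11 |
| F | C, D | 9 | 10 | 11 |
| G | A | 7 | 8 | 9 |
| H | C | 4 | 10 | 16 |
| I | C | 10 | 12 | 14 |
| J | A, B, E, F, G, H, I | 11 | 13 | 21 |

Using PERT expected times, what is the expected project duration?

te_A = (4 + 4·9 + 20)/6 = 60/6 = 10
te_B = (7 + 4·12 + 17)/6 = 72/6 = 12
te_C = (6 + 4·10 + 14)/6 = 60/6 = 10
te_D = (3 + 4·8 + 19)/6 = 54/6 = 9
te_E = (1 + 4·3 + 11)/6 = 24/6 = 4
te_F = (9 + 4·10 + 11)/6 = 60/6 = 10
te_G = (7 + 4·8 + 9)/6 = 48/6 = 8
te_H = (4 + 4·10 + 16)/6 = 60/6 = 10
te_I = (10 + 4·12 + 14)/6 = 72/6 = 12
te_J = (11 + 4·13 + 21)/6 = 84/6 = 14

Forward pass:
ES_A = 0; EF_A = 10
ES_B = 0; EF_B = 12
ES_C = 0; EF_C = 10
ES_D = 0; EF_D = 9
ES_E = max(EF_C=10, EF_D=9) = 10; EF_E = 10+4 = 14
ES_F = max(EF_C=10, EF_D=9) = 10; EF_F = 10+10 = 20
ES_G = 10; EF_G = 10+8 = 18
ES_H = 10; EF_H = 10+10 = 20
ES_I = 10; EF_I = 10+12 = 22
ES_J = max(EF_A=10, EF_B=12, EF_E=14, EF_F=20, EF_G=18, EF_H=20, EF_I=22) = 22; EF_J = 22+14 = 36
Expected project duration μ = 36 hours. Critical path: C → I → J.

36 hours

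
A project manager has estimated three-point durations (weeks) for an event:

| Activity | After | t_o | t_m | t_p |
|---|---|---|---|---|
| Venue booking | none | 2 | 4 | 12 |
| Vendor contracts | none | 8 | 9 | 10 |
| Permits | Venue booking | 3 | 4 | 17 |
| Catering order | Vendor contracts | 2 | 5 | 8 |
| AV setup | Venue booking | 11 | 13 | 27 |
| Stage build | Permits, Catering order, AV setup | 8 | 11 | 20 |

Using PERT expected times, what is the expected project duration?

te_Venue booking = (2 + 4·4 + 12)/6 = 30/6 = 5
te_Vendor contracts = (8 + 4·9 + 10)/6 = 54/6 = 9
te_Permits = (3 + 4·4 + 17)/6 = 36/6 = 6
te_Catering order = (2 + 4·5 + 8)/6 = 30/6 = 5
te_AV setup = (11 + 4·13 + 27)/6 = 90/6 = 15
te_Stage build = (8 + 4·11 + 20)/6 = 72/6 = 12

Forward pass:
ES_Venue booking = 0; EF_Venue booking = 5
ES_Vendor contracts = 0; EF_Vendor contracts = 9
ES_Permits = 5; EF_Permits = 5+6 = 11
ES_Catering order = 9; EF_Catering order = 9+5 = 14
ES_AV setup = 5; EF_AV setup = 5+15 = 20
ES_Stage build = max(EF_Permits=11, EF_Catering order=14, EF_AV setup=20) = 20; EF_Stage build = 20+12 = 32
Expected project duration μ = 32 weeks. Critical path: Venue booking → AV setup → Stage build.

32 weeks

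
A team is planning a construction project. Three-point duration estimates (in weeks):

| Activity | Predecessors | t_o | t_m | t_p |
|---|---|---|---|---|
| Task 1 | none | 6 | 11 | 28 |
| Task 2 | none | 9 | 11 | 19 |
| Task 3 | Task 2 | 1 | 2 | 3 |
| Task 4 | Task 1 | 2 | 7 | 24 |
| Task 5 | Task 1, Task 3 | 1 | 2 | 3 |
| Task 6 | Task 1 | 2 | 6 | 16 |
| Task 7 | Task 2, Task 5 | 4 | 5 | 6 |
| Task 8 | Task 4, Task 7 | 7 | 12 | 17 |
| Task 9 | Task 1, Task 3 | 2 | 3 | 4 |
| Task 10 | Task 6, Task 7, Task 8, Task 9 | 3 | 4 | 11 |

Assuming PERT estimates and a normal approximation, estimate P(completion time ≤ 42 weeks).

0.704

te_Task 1 = (6 + 4·11 + 28)/6 = 78/6 = 13; σ²_Task 1 = ((28−6)/6)² = 13.444
te_Task 2 = (9 + 4·11 + 19)/6 = 72/6 = 12; σ²_Task 2 = ((19−9)/6)² = 2.778
te_Task 3 = (1 + 4·2 + 3)/6 = 12/6 = 2; σ²_Task 3 = ((3−1)/6)² = 0.111
te_Task 4 = (2 + 4·7 + 24)/6 = 54/6 = 9; σ²_Task 4 = ((24−2)/6)² = 13.444
te_Task 5 = (1 + 4·2 + 3)/6 = 12/6 = 2; σ²_Task 5 = ((3−1)/6)² = 0.111
te_Task 6 = (2 + 4·6 + 16)/6 = 42/6 = 7; σ²_Task 6 = ((16−2)/6)² = 5.444
te_Task 7 = (4 + 4·5 + 6)/6 = 30/6 = 5; σ²_Task 7 = ((6−4)/6)² = 0.111
te_Task 8 = (7 + 4·12 + 17)/6 = 72/6 = 12; σ²_Task 8 = ((17−7)/6)² = 2.778
te_Task 9 = (2 + 4·3 + 4)/6 = 18/6 = 3; σ²_Task 9 = ((4−2)/6)² = 0.111
te_Task 10 = (3 + 4·4 + 11)/6 = 30/6 = 5; σ²_Task 10 = ((11−3)/6)² = 1.778

Forward pass:
ES_Task 1 = 0; EF_Task 1 = 13
ES_Task 2 = 0; EF_Task 2 = 12
ES_Task 3 = 12; EF_Task 3 = 12+2 = 14
ES_Task 4 = 13; EF_Task 4 = 13+9 = 22
ES_Task 5 = max(EF_Task 1=13, EF_Task 3=14) = 14; EF_Task 5 = 14+2 = 16
ES_Task 6 = 13; EF_Task 6 = 13+7 = 20
ES_Task 7 = max(EF_Task 2=12, EF_Task 5=16) = 16; EF_Task 7 = 16+5 = 21
ES_Task 8 = max(EF_Task 4=22, EF_Task 7=21) = 22; EF_Task 8 = 22+12 = 34
ES_Task 9 = max(EF_Task 1=13, EF_Task 3=14) = 14; EF_Task 9 = 14+3 = 17
ES_Task 10 = max(EF_Task 6=20, EF_Task 7=21, EF_Task 8=34, EF_Task 9=17) = 34; EF_Task 10 = 34+5 = 39
Expected project duration μ = 39 weeks. Critical path: Task 1 → Task 4 → Task 8 → Task 10.

Variance along critical path = 13.444 + 13.444 + 2.778 + 1.778 = 31.444; σ = √31.444 = 5.608 weeks.
Z = (42 − 39) / 5.608 = 0.535
P(T ≤ 42) = Φ(0.535) ≈ 0.704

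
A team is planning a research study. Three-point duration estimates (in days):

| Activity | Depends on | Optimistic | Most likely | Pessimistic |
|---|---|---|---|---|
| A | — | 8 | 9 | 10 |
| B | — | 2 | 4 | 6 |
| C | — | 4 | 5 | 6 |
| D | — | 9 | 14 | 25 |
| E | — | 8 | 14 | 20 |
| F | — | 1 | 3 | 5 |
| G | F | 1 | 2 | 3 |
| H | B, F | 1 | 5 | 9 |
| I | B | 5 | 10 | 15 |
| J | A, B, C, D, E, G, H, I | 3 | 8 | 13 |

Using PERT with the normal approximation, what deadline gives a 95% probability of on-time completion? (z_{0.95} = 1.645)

te_A = (8 + 4·9 + 10)/6 = 54/6 = 9; σ²_A = ((10−8)/6)² = 0.111
te_B = (2 + 4·4 + 6)/6 = 24/6 = 4; σ²_B = ((6−2)/6)² = 0.444
te_C = (4 + 4·5 + 6)/6 = 30/6 = 5; σ²_C = ((6−4)/6)² = 0.111
te_D = (9 + 4·14 + 25)/6 = 90/6 = 15; σ²_D = ((25−9)/6)² = 7.111
te_E = (8 + 4·14 + 20)/6 = 84/6 = 14; σ²_E = ((20−8)/6)² = 4.000
te_F = (1 + 4·3 + 5)/6 = 18/6 = 3; σ²_F = ((5−1)/6)² = 0.444
te_G = (1 + 4·2 + 3)/6 = 12/6 = 2; σ²_G = ((3−1)/6)² = 0.111
te_H = (1 + 4·5 + 9)/6 = 30/6 = 5; σ²_H = ((9−1)/6)² = 1.778
te_I = (5 + 4·10 + 15)/6 = 60/6 = 10; σ²_I = ((15−5)/6)² = 2.778
te_J = (3 + 4·8 + 13)/6 = 48/6 = 8; σ²_J = ((13−3)/6)² = 2.778

Forward pass:
ES_A = 0; EF_A = 9
ES_B = 0; EF_B = 4
ES_C = 0; EF_C = 5
ES_D = 0; EF_D = 15
ES_E = 0; EF_E = 14
ES_F = 0; EF_F = 3
ES_G = 3; EF_G = 3+2 = 5
ES_H = max(EF_B=4, EF_F=3) = 4; EF_H = 4+5 = 9
ES_I = 4; EF_I = 4+10 = 14
ES_J = max(EF_A=9, EF_B=4, EF_C=5, EF_D=15, EF_E=14, EF_G=5, EF_H=9, EF_I=14) = 15; EF_J = 15+8 = 23
Expected project duration μ = 23 days. Critical path: D → J.

Variance along critical path = 7.111 + 2.778 = 9.889; σ = 3.145 days.
D = μ + z·σ = 23 + 1.645·3.145 = 28.2 days

28.2 days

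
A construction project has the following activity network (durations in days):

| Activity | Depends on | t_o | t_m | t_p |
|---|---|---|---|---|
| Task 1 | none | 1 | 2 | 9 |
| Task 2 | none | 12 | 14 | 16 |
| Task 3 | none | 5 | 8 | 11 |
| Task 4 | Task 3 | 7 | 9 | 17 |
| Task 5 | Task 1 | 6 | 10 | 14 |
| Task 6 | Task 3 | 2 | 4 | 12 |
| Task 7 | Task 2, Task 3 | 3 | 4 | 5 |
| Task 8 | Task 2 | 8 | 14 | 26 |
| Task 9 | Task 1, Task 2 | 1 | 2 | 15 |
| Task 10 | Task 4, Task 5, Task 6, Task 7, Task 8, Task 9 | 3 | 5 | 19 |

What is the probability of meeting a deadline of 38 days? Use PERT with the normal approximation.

0.688

te_Task 1 = (1 + 4·2 + 9)/6 = 18/6 = 3; σ²_Task 1 = ((9−1)/6)² = 1.778
te_Task 2 = (12 + 4·14 + 16)/6 = 84/6 = 14; σ²_Task 2 = ((16−12)/6)² = 0.444
te_Task 3 = (5 + 4·8 + 11)/6 = 48/6 = 8; σ²_Task 3 = ((11−5)/6)² = 1.000
te_Task 4 = (7 + 4·9 + 17)/6 = 60/6 = 10; σ²_Task 4 = ((17−7)/6)² = 2.778
te_Task 5 = (6 + 4·10 + 14)/6 = 60/6 = 10; σ²_Task 5 = ((14−6)/6)² = 1.778
te_Task 6 = (2 + 4·4 + 12)/6 = 30/6 = 5; σ²_Task 6 = ((12−2)/6)² = 2.778
te_Task 7 = (3 + 4·4 + 5)/6 = 24/6 = 4; σ²_Task 7 = ((5−3)/6)² = 0.111
te_Task 8 = (8 + 4·14 + 26)/6 = 90/6 = 15; σ²_Task 8 = ((26−8)/6)² = 9.000
te_Task 9 = (1 + 4·2 + 15)/6 = 24/6 = 4; σ²_Task 9 = ((15−1)/6)² = 5.444
te_Task 10 = (3 + 4·5 + 19)/6 = 42/6 = 7; σ²_Task 10 = ((19−3)/6)² = 7.111

Forward pass:
ES_Task 1 = 0; EF_Task 1 = 3
ES_Task 2 = 0; EF_Task 2 = 14
ES_Task 3 = 0; EF_Task 3 = 8
ES_Task 4 = 8; EF_Task 4 = 8+10 = 18
ES_Task 5 = 3; EF_Task 5 = 3+10 = 13
ES_Task 6 = 8; EF_Task 6 = 8+5 = 13
ES_Task 7 = max(EF_Task 2=14, EF_Task 3=8) = 14; EF_Task 7 = 14+4 = 18
ES_Task 8 = 14; EF_Task 8 = 14+15 = 29
ES_Task 9 = max(EF_Task 1=3, EF_Task 2=14) = 14; EF_Task 9 = 14+4 = 18
ES_Task 10 = max(EF_Task 4=18, EF_Task 5=13, EF_Task 6=13, EF_Task 7=18, EF_Task 8=29, EF_Task 9=18) = 29; EF_Task 10 = 29+7 = 36
Expected project duration μ = 36 days. Critical path: Task 2 → Task 8 → Task 10.

Variance along critical path = 0.444 + 9.000 + 7.111 = 16.556; σ = √16.556 = 4.069 days.
Z = (38 − 36) / 4.069 = 0.492
P(T ≤ 38) = Φ(0.492) ≈ 0.688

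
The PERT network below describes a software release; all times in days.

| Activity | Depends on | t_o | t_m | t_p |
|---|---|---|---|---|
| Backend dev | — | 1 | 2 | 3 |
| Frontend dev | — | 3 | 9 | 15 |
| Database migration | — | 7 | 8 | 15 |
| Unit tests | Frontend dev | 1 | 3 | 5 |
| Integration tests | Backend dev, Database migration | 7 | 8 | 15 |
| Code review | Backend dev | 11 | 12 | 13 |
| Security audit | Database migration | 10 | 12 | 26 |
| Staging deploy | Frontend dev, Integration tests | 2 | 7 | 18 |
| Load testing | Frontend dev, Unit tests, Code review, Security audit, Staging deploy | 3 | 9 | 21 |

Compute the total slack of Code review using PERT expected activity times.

te_Backend dev = (1 + 4·2 + 3)/6 = 12/6 = 2
te_Frontend dev = (3 + 4·9 + 15)/6 = 54/6 = 9
te_Database migration = (7 + 4·8 + 15)/6 = 54/6 = 9
te_Unit tests = (1 + 4·3 + 5)/6 = 18/6 = 3
te_Integration tests = (7 + 4·8 + 15)/6 = 54/6 = 9
te_Code review = (11 + 4·12 + 13)/6 = 72/6 = 12
te_Security audit = (10 + 4·12 + 26)/6 = 84/6 = 14
te_Staging deploy = (2 + 4·7 + 18)/6 = 48/6 = 8
te_Load testing = (3 + 4·9 + 21)/6 = 60/6 = 10

Forward pass:
ES_Backend dev = 0; EF_Backend dev = 2
ES_Frontend dev = 0; EF_Frontend dev = 9
ES_Database migration = 0; EF_Database migration = 9
ES_Unit tests = 9; EF_Unit tests = 9+3 = 12
ES_Integration tests = max(EF_Backend dev=2, EF_Database migration=9) = 9; EF_Integration tests = 9+9 = 18
ES_Code review = 2; EF_Code review = 2+12 = 14
ES_Security audit = 9; EF_Security audit = 9+14 = 23
ES_Staging deploy = max(EF_Frontend dev=9, EF_Integration tests=18) = 18; EF_Staging deploy = 18+8 = 26
ES_Load testing = max(EF_Frontend dev=9, EF_Unit tests=12, EF_Code review=14, EF_Security audit=23, EF_Staging deploy=26) = 26; EF_Load testing = 26+10 = 36
Expected project duration μ = 36 days. Critical path: Database migration → Integration tests → Staging deploy → Load testing.

Backward pass:
LF_Load testing = 36; LS_Load testing = 36−10 = 26
LF_Staging deploy = LS_Load testing = 26; LS_Staging deploy = 26−8 = 18
LF_Security audit = LS_Load testing = 26; LS_Security audit = 26−14 = 12
LF_Code review = LS_Load testing = 26; LS_Code review = 26−12 = 14
LF_Integration tests = LS_Staging deploy = 18; LS_Integration tests = 18−9 = 9
LF_Unit tests = LS_Load testing = 26; LS_Unit tests = 26−3 = 23
LF_Database migration = min(LS_Integration tests=9, LS_Security audit=12) = 9; LS_Database migration = 9−9 = 0
LF_Frontend dev = min(LS_Unit tests=23, LS_Staging deploy=18, LS_Load testing=26) = 18; LS_Frontend dev = 18−9 = 9
LF_Backend dev = min(LS_Integration tests=9, LS_Code review=14) = 9; LS_Backend dev = 9−2 = 7
Slack_Code review = LS_Code review − ES_Code review = 14 − 2 = 12

12 days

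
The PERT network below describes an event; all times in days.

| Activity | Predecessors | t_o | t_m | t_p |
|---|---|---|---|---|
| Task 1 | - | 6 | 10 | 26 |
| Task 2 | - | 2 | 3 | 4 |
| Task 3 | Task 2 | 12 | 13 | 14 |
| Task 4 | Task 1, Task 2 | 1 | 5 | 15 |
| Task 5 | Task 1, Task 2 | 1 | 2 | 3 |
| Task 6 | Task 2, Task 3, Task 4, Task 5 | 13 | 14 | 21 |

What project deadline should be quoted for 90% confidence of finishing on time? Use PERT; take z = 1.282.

38.5 days

te_Task 1 = (6 + 4·10 + 26)/6 = 72/6 = 12; σ²_Task 1 = ((26−6)/6)² = 11.111
te_Task 2 = (2 + 4·3 + 4)/6 = 18/6 = 3; σ²_Task 2 = ((4−2)/6)² = 0.111
te_Task 3 = (12 + 4·13 + 14)/6 = 78/6 = 13; σ²_Task 3 = ((14−12)/6)² = 0.111
te_Task 4 = (1 + 4·5 + 15)/6 = 36/6 = 6; σ²_Task 4 = ((15−1)/6)² = 5.444
te_Task 5 = (1 + 4·2 + 3)/6 = 12/6 = 2; σ²_Task 5 = ((3−1)/6)² = 0.111
te_Task 6 = (13 + 4·14 + 21)/6 = 90/6 = 15; σ²_Task 6 = ((21−13)/6)² = 1.778

Forward pass:
ES_Task 1 = 0; EF_Task 1 = 12
ES_Task 2 = 0; EF_Task 2 = 3
ES_Task 3 = 3; EF_Task 3 = 3+13 = 16
ES_Task 4 = max(EF_Task 1=12, EF_Task 2=3) = 12; EF_Task 4 = 12+6 = 18
ES_Task 5 = max(EF_Task 1=12, EF_Task 2=3) = 12; EF_Task 5 = 12+2 = 14
ES_Task 6 = max(EF_Task 2=3, EF_Task 3=16, EF_Task 4=18, EF_Task 5=14) = 18; EF_Task 6 = 18+15 = 33
Expected project duration μ = 33 days. Critical path: Task 1 → Task 4 → Task 6.

Variance along critical path = 11.111 + 5.444 + 1.778 = 18.333; σ = 4.282 days.
D = μ + z·σ = 33 + 1.282·4.282 = 38.5 days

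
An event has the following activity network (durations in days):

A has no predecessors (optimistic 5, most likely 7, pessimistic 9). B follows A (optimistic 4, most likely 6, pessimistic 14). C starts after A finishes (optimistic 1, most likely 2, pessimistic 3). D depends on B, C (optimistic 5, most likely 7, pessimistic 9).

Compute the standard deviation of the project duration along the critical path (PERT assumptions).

1.91 days

te_A = (5 + 4·7 + 9)/6 = 42/6 = 7; σ²_A = ((9−5)/6)² = 0.444
te_B = (4 + 4·6 + 14)/6 = 42/6 = 7; σ²_B = ((14−4)/6)² = 2.778
te_C = (1 + 4·2 + 3)/6 = 12/6 = 2; σ²_C = ((3−1)/6)² = 0.111
te_D = (5 + 4·7 + 9)/6 = 42/6 = 7; σ²_D = ((9−5)/6)² = 0.444

Forward pass:
ES_A = 0; EF_A = 7
ES_B = 7; EF_B = 7+7 = 14
ES_C = 7; EF_C = 7+2 = 9
ES_D = max(EF_B=14, EF_C=9) = 14; EF_D = 14+7 = 21
Expected project duration μ = 21 days. Critical path: A → B → D.

Variance along critical path = 0.444 + 2.778 + 0.444 = 3.667
σ = √3.667 = 1.915 days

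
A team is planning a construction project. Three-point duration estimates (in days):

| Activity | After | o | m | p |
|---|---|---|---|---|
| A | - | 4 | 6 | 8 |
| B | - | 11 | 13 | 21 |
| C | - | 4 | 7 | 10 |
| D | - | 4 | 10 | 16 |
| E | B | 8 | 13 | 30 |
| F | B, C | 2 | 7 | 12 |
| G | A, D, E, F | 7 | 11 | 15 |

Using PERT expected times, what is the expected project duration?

te_A = (4 + 4·6 + 8)/6 = 36/6 = 6
te_B = (11 + 4·13 + 21)/6 = 84/6 = 14
te_C = (4 + 4·7 + 10)/6 = 42/6 = 7
te_D = (4 + 4·10 + 16)/6 = 60/6 = 10
te_E = (8 + 4·13 + 30)/6 = 90/6 = 15
te_F = (2 + 4·7 + 12)/6 = 42/6 = 7
te_G = (7 + 4·11 + 15)/6 = 66/6 = 11

Forward pass:
ES_A = 0; EF_A = 6
ES_B = 0; EF_B = 14
ES_C = 0; EF_C = 7
ES_D = 0; EF_D = 10
ES_E = 14; EF_E = 14+15 = 29
ES_F = max(EF_B=14, EF_C=7) = 14; EF_F = 14+7 = 21
ES_G = max(EF_A=6, EF_D=10, EF_E=29, EF_F=21) = 29; EF_G = 29+11 = 40
Expected project duration μ = 40 days. Critical path: B → E → G.

40 days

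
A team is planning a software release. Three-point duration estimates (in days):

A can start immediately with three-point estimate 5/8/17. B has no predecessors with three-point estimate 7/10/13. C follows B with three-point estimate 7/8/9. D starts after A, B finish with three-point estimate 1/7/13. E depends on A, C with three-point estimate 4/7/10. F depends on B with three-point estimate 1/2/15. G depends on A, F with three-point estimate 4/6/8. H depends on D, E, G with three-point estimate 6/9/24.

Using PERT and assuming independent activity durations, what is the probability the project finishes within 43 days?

0.982

te_A = (5 + 4·8 + 17)/6 = 54/6 = 9; σ²_A = ((17−5)/6)² = 4.000
te_B = (7 + 4·10 + 13)/6 = 60/6 = 10; σ²_B = ((13−7)/6)² = 1.000
te_C = (7 + 4·8 + 9)/6 = 48/6 = 8; σ²_C = ((9−7)/6)² = 0.111
te_D = (1 + 4·7 + 13)/6 = 42/6 = 7; σ²_D = ((13−1)/6)² = 4.000
te_E = (4 + 4·7 + 10)/6 = 42/6 = 7; σ²_E = ((10−4)/6)² = 1.000
te_F = (1 + 4·2 + 15)/6 = 24/6 = 4; σ²_F = ((15−1)/6)² = 5.444
te_G = (4 + 4·6 + 8)/6 = 36/6 = 6; σ²_G = ((8−4)/6)² = 0.444
te_H = (6 + 4·9 + 24)/6 = 66/6 = 11; σ²_H = ((24−6)/6)² = 9.000

Forward pass:
ES_A = 0; EF_A = 9
ES_B = 0; EF_B = 10
ES_C = 10; EF_C = 10+8 = 18
ES_D = max(EF_A=9, EF_B=10) = 10; EF_D = 10+7 = 17
ES_E = max(EF_A=9, EF_C=18) = 18; EF_E = 18+7 = 25
ES_F = 10; EF_F = 10+4 = 14
ES_G = max(EF_A=9, EF_F=14) = 14; EF_G = 14+6 = 20
ES_H = max(EF_D=17, EF_E=25, EF_G=20) = 25; EF_H = 25+11 = 36
Expected project duration μ = 36 days. Critical path: B → C → E → H.

Variance along critical path = 1.000 + 0.111 + 1.000 + 9.000 = 11.111; σ = √11.111 = 3.333 days.
Z = (43 − 36) / 3.333 = 2.100
P(T ≤ 43) = Φ(2.100) ≈ 0.982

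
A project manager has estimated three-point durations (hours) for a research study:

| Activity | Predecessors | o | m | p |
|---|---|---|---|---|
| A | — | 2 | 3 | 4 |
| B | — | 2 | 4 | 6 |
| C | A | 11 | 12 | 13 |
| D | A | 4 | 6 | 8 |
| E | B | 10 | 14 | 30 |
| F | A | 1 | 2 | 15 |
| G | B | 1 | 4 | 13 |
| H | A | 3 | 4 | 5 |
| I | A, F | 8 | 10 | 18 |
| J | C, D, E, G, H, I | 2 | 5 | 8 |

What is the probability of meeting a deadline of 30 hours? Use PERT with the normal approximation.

0.921

te_A = (2 + 4·3 + 4)/6 = 18/6 = 3; σ²_A = ((4−2)/6)² = 0.111
te_B = (2 + 4·4 + 6)/6 = 24/6 = 4; σ²_B = ((6−2)/6)² = 0.444
te_C = (11 + 4·12 + 13)/6 = 72/6 = 12; σ²_C = ((13−11)/6)² = 0.111
te_D = (4 + 4·6 + 8)/6 = 36/6 = 6; σ²_D = ((8−4)/6)² = 0.444
te_E = (10 + 4·14 + 30)/6 = 96/6 = 16; σ²_E = ((30−10)/6)² = 11.111
te_F = (1 + 4·2 + 15)/6 = 24/6 = 4; σ²_F = ((15−1)/6)² = 5.444
te_G = (1 + 4·4 + 13)/6 = 30/6 = 5; σ²_G = ((13−1)/6)² = 4.000
te_H = (3 + 4·4 + 5)/6 = 24/6 = 4; σ²_H = ((5−3)/6)² = 0.111
te_I = (8 + 4·10 + 18)/6 = 66/6 = 11; σ²_I = ((18−8)/6)² = 2.778
te_J = (2 + 4·5 + 8)/6 = 30/6 = 5; σ²_J = ((8−2)/6)² = 1.000

Forward pass:
ES_A = 0; EF_A = 3
ES_B = 0; EF_B = 4
ES_C = 3; EF_C = 3+12 = 15
ES_D = 3; EF_D = 3+6 = 9
ES_E = 4; EF_E = 4+16 = 20
ES_F = 3; EF_F = 3+4 = 7
ES_G = 4; EF_G = 4+5 = 9
ES_H = 3; EF_H = 3+4 = 7
ES_I = max(EF_A=3, EF_F=7) = 7; EF_I = 7+11 = 18
ES_J = max(EF_C=15, EF_D=9, EF_E=20, EF_G=9, EF_H=7, EF_I=18) = 20; EF_J = 20+5 = 25
Expected project duration μ = 25 hours. Critical path: B → E → J.

Variance along critical path = 0.444 + 11.111 + 1.000 = 12.556; σ = √12.556 = 3.543 hours.
Z = (30 − 25) / 3.543 = 1.411
P(T ≤ 30) = Φ(1.411) ≈ 0.921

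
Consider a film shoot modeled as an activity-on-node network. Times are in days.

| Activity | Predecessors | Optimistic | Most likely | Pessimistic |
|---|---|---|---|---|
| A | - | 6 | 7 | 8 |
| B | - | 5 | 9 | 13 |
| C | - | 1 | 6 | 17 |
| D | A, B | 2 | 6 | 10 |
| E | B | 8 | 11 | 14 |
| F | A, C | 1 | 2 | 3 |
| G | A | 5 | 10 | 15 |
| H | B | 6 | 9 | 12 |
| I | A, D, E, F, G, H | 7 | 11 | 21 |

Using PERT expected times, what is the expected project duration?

32 days

te_A = (6 + 4·7 + 8)/6 = 42/6 = 7
te_B = (5 + 4·9 + 13)/6 = 54/6 = 9
te_C = (1 + 4·6 + 17)/6 = 42/6 = 7
te_D = (2 + 4·6 + 10)/6 = 36/6 = 6
te_E = (8 + 4·11 + 14)/6 = 66/6 = 11
te_F = (1 + 4·2 + 3)/6 = 12/6 = 2
te_G = (5 + 4·10 + 15)/6 = 60/6 = 10
te_H = (6 + 4·9 + 12)/6 = 54/6 = 9
te_I = (7 + 4·11 + 21)/6 = 72/6 = 12

Forward pass:
ES_A = 0; EF_A = 7
ES_B = 0; EF_B = 9
ES_C = 0; EF_C = 7
ES_D = max(EF_A=7, EF_B=9) = 9; EF_D = 9+6 = 15
ES_E = 9; EF_E = 9+11 = 20
ES_F = max(EF_A=7, EF_C=7) = 7; EF_F = 7+2 = 9
ES_G = 7; EF_G = 7+10 = 17
ES_H = 9; EF_H = 9+9 = 18
ES_I = max(EF_A=7, EF_D=15, EF_E=20, EF_F=9, EF_G=17, EF_H=18) = 20; EF_I = 20+12 = 32
Expected project duration μ = 32 days. Critical path: B → E → I.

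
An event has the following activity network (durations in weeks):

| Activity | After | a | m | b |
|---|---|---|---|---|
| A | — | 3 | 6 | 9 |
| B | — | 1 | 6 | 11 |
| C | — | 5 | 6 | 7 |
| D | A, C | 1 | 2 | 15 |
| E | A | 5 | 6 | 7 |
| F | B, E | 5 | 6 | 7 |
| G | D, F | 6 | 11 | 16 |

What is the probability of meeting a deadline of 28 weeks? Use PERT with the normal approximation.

te_A = (3 + 4·6 + 9)/6 = 36/6 = 6; σ²_A = ((9−3)/6)² = 1.000
te_B = (1 + 4·6 + 11)/6 = 36/6 = 6; σ²_B = ((11−1)/6)² = 2.778
te_C = (5 + 4·6 + 7)/6 = 36/6 = 6; σ²_C = ((7−5)/6)² = 0.111
te_D = (1 + 4·2 + 15)/6 = 24/6 = 4; σ²_D = ((15−1)/6)² = 5.444
te_E = (5 + 4·6 + 7)/6 = 36/6 = 6; σ²_E = ((7−5)/6)² = 0.111
te_F = (5 + 4·6 + 7)/6 = 36/6 = 6; σ²_F = ((7−5)/6)² = 0.111
te_G = (6 + 4·11 + 16)/6 = 66/6 = 11; σ²_G = ((16−6)/6)² = 2.778

Forward pass:
ES_A = 0; EF_A = 6
ES_B = 0; EF_B = 6
ES_C = 0; EF_C = 6
ES_D = max(EF_A=6, EF_C=6) = 6; EF_D = 6+4 = 10
ES_E = 6; EF_E = 6+6 = 12
ES_F = max(EF_B=6, EF_E=12) = 12; EF_F = 12+6 = 18
ES_G = max(EF_D=10, EF_F=18) = 18; EF_G = 18+11 = 29
Expected project duration μ = 29 weeks. Critical path: A → E → F → G.

Variance along critical path = 1.000 + 0.111 + 0.111 + 2.778 = 4.000; σ = √4.000 = 2.000 weeks.
Z = (28 − 29) / 2.000 = -0.500
P(T ≤ 28) = Φ(-0.500) ≈ 0.309

0.309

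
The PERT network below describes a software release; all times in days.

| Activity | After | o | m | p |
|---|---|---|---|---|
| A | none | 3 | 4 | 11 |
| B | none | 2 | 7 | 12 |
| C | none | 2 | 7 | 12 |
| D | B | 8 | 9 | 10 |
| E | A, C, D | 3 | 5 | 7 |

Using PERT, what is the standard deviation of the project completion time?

te_A = (3 + 4·4 + 11)/6 = 30/6 = 5; σ²_A = ((11−3)/6)² = 1.778
te_B = (2 + 4·7 + 12)/6 = 42/6 = 7; σ²_B = ((12−2)/6)² = 2.778
te_C = (2 + 4·7 + 12)/6 = 42/6 = 7; σ²_C = ((12−2)/6)² = 2.778
te_D = (8 + 4·9 + 10)/6 = 54/6 = 9; σ²_D = ((10−8)/6)² = 0.111
te_E = (3 + 4·5 + 7)/6 = 30/6 = 5; σ²_E = ((7−3)/6)² = 0.444

Forward pass:
ES_A = 0; EF_A = 5
ES_B = 0; EF_B = 7
ES_C = 0; EF_C = 7
ES_D = 7; EF_D = 7+9 = 16
ES_E = max(EF_A=5, EF_C=7, EF_D=16) = 16; EF_E = 16+5 = 21
Expected project duration μ = 21 days. Critical path: B → D → E.

Variance along critical path = 2.778 + 0.111 + 0.444 = 3.333
σ = √3.333 = 1.826 days

1.83 days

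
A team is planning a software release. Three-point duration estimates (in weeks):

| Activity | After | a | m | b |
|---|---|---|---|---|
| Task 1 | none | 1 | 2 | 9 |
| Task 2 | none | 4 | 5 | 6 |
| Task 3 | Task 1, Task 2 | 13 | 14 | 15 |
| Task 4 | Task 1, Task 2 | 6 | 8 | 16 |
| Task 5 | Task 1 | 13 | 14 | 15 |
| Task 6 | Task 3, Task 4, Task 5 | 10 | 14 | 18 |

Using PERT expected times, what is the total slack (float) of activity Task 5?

2 weeks

te_Task 1 = (1 + 4·2 + 9)/6 = 18/6 = 3
te_Task 2 = (4 + 4·5 + 6)/6 = 30/6 = 5
te_Task 3 = (13 + 4·14 + 15)/6 = 84/6 = 14
te_Task 4 = (6 + 4·8 + 16)/6 = 54/6 = 9
te_Task 5 = (13 + 4·14 + 15)/6 = 84/6 = 14
te_Task 6 = (10 + 4·14 + 18)/6 = 84/6 = 14

Forward pass:
ES_Task 1 = 0; EF_Task 1 = 3
ES_Task 2 = 0; EF_Task 2 = 5
ES_Task 3 = max(EF_Task 1=3, EF_Task 2=5) = 5; EF_Task 3 = 5+14 = 19
ES_Task 4 = max(EF_Task 1=3, EF_Task 2=5) = 5; EF_Task 4 = 5+9 = 14
ES_Task 5 = 3; EF_Task 5 = 3+14 = 17
ES_Task 6 = max(EF_Task 3=19, EF_Task 4=14, EF_Task 5=17) = 19; EF_Task 6 = 19+14 = 33
Expected project duration μ = 33 weeks. Critical path: Task 2 → Task 3 → Task 6.

Backward pass:
LF_Task 6 = 33; LS_Task 6 = 33−14 = 19
LF_Task 5 = LS_Task 6 = 19; LS_Task 5 = 19−14 = 5
LF_Task 4 = LS_Task 6 = 19; LS_Task 4 = 19−9 = 10
LF_Task 3 = LS_Task 6 = 19; LS_Task 3 = 19−14 = 5
LF_Task 2 = min(LS_Task 3=5, LS_Task 4=10) = 5; LS_Task 2 = 5−5 = 0
LF_Task 1 = min(LS_Task 3=5, LS_Task 4=10, LS_Task 5=5) = 5; LS_Task 1 = 5−3 = 2
Slack_Task 5 = LS_Task 5 − ES_Task 5 = 5 − 3 = 2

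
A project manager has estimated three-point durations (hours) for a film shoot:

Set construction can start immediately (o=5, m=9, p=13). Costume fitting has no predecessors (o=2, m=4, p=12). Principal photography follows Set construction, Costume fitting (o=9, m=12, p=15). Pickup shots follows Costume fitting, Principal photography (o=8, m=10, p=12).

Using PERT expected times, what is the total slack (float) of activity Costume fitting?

te_Set construction = (5 + 4·9 + 13)/6 = 54/6 = 9
te_Costume fitting = (2 + 4·4 + 12)/6 = 30/6 = 5
te_Principal photography = (9 + 4·12 + 15)/6 = 72/6 = 12
te_Pickup shots = (8 + 4·10 + 12)/6 = 60/6 = 10

Forward pass:
ES_Set construction = 0; EF_Set construction = 9
ES_Costume fitting = 0; EF_Costume fitting = 5
ES_Principal photography = max(EF_Set construction=9, EF_Costume fitting=5) = 9; EF_Principal photography = 9+12 = 21
ES_Pickup shots = max(EF_Costume fitting=5, EF_Principal photography=21) = 21; EF_Pickup shots = 21+10 = 31
Expected project duration μ = 31 hours. Critical path: Set construction → Principal photography → Pickup shots.

Backward pass:
LF_Pickup shots = 31; LS_Pickup shots = 31−10 = 21
LF_Principal photography = LS_Pickup shots = 21; LS_Principal photography = 21−12 = 9
LF_Costume fitting = min(LS_Principal photography=9, LS_Pickup shots=21) = 9; LS_Costume fitting = 9−5 = 4
LF_Set construction = LS_Principal photography = 9; LS_Set construction = 9−9 = 0
Slack_Costume fitting = LS_Costume fitting − ES_Costume fitting = 4 − 0 = 4

4 hours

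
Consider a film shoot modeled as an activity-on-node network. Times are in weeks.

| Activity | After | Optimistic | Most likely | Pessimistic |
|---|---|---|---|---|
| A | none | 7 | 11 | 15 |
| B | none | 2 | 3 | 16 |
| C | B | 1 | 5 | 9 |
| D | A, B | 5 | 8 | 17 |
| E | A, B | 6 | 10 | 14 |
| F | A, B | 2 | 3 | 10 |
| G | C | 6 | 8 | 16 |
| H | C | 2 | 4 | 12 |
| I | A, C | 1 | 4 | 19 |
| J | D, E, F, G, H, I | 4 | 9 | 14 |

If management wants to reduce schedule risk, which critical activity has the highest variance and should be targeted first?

te_A = (7 + 4·11 + 15)/6 = 66/6 = 11; σ²_A = ((15−7)/6)² = 1.778
te_B = (2 + 4·3 + 16)/6 = 30/6 = 5; σ²_B = ((16−2)/6)² = 5.444
te_C = (1 + 4·5 + 9)/6 = 30/6 = 5; σ²_C = ((9−1)/6)² = 1.778
te_D = (5 + 4·8 + 17)/6 = 54/6 = 9; σ²_D = ((17−5)/6)² = 4.000
te_E = (6 + 4·10 + 14)/6 = 60/6 = 10; σ²_E = ((14−6)/6)² = 1.778
te_F = (2 + 4·3 + 10)/6 = 24/6 = 4; σ²_F = ((10−2)/6)² = 1.778
te_G = (6 + 4·8 + 16)/6 = 54/6 = 9; σ²_G = ((16−6)/6)² = 2.778
te_H = (2 + 4·4 + 12)/6 = 30/6 = 5; σ²_H = ((12−2)/6)² = 2.778
te_I = (1 + 4·4 + 19)/6 = 36/6 = 6; σ²_I = ((19−1)/6)² = 9.000
te_J = (4 + 4·9 + 14)/6 = 54/6 = 9; σ²_J = ((14−4)/6)² = 2.778

Forward pass:
ES_A = 0; EF_A = 11
ES_B = 0; EF_B = 5
ES_C = 5; EF_C = 5+5 = 10
ES_D = max(EF_A=11, EF_B=5) = 11; EF_D = 11+9 = 20
ES_E = max(EF_A=11, EF_B=5) = 11; EF_E = 11+10 = 21
ES_F = max(EF_A=11, EF_B=5) = 11; EF_F = 11+4 = 15
ES_G = 10; EF_G = 10+9 = 19
ES_H = 10; EF_H = 10+5 = 15
ES_I = max(EF_A=11, EF_C=10) = 11; EF_I = 11+6 = 17
ES_J = max(EF_D=20, EF_E=21, EF_F=15, EF_G=19, EF_H=15, EF_I=17) = 21; EF_J = 21+9 = 30
Expected project duration μ = 30 weeks. Critical path: A → E → J.

Variances on critical path: σ²_A=1.778, σ²_E=1.778, σ²_J=2.778.
Largest is σ²_J = 2.778.

J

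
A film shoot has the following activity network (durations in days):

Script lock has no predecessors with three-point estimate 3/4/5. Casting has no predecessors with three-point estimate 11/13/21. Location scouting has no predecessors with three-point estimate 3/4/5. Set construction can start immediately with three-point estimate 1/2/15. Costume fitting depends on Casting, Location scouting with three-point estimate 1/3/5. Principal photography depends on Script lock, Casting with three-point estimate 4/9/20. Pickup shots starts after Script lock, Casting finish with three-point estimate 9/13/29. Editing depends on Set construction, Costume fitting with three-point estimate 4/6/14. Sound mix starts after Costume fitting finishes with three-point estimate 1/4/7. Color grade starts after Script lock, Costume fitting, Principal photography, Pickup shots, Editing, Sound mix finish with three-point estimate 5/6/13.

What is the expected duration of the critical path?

36 days

te_Script lock = (3 + 4·4 + 5)/6 = 24/6 = 4
te_Casting = (11 + 4·13 + 21)/6 = 84/6 = 14
te_Location scouting = (3 + 4·4 + 5)/6 = 24/6 = 4
te_Set construction = (1 + 4·2 + 15)/6 = 24/6 = 4
te_Costume fitting = (1 + 4·3 + 5)/6 = 18/6 = 3
te_Principal photography = (4 + 4·9 + 20)/6 = 60/6 = 10
te_Pickup shots = (9 + 4·13 + 29)/6 = 90/6 = 15
te_Editing = (4 + 4·6 + 14)/6 = 42/6 = 7
te_Sound mix = (1 + 4·4 + 7)/6 = 24/6 = 4
te_Color grade = (5 + 4·6 + 13)/6 = 42/6 = 7

Forward pass:
ES_Script lock = 0; EF_Script lock = 4
ES_Casting = 0; EF_Casting = 14
ES_Location scouting = 0; EF_Location scouting = 4
ES_Set construction = 0; EF_Set construction = 4
ES_Costume fitting = max(EF_Casting=14, EF_Location scouting=4) = 14; EF_Costume fitting = 14+3 = 17
ES_Principal photography = max(EF_Script lock=4, EF_Casting=14) = 14; EF_Principal photography = 14+10 = 24
ES_Pickup shots = max(EF_Script lock=4, EF_Casting=14) = 14; EF_Pickup shots = 14+15 = 29
ES_Editing = max(EF_Set construction=4, EF_Costume fitting=17) = 17; EF_Editing = 17+7 = 24
ES_Sound mix = 17; EF_Sound mix = 17+4 = 21
ES_Color grade = max(EF_Script lock=4, EF_Costume fitting=17, EF_Principal photography=24, EF_Pickup shots=29, EF_Editing=24, EF_Sound mix=21) = 29; EF_Color grade = 29+7 = 36
Expected project duration μ = 36 days. Critical path: Casting → Pickup shots → Color grade.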